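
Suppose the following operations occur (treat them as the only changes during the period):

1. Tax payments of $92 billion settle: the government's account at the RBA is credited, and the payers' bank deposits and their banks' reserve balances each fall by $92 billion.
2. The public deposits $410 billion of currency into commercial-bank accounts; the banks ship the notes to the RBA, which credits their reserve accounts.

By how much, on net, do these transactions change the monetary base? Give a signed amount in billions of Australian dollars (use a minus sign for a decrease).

-$92 billion

Government account inflow $92 billion: reserves shift to a non-base liability → −$92B.
Currency deposit $410 billion: just a shift between currency and reserves — both are base money → 0.
Net: −92 + 0 = -$92 billion.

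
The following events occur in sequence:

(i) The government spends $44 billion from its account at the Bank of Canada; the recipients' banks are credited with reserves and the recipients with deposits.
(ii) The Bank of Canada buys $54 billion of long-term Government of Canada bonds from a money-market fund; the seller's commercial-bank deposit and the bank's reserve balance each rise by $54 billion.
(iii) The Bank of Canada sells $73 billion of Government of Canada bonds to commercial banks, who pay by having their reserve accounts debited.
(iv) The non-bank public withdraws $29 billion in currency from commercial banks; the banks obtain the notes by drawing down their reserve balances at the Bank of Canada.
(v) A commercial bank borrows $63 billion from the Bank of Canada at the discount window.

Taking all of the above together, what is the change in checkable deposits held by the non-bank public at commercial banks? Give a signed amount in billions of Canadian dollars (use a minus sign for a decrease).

Government spending $44 billion: non-bank counterparties' bank balances rise → +$44B.
Asset purchase (from non-banks) $54 billion: non-bank counterparties' bank balances rise → +$54B.
OMO sale (to banks) $73 billion: the counterparty is a bank, so public deposits are unchanged → 0.
Currency withdrawal $29 billion: non-bank counterparties' bank balances fall → −$29B.
Discount-window loan $63 billion: the counterparty is a bank, so public deposits are unchanged → 0.
Net: 44 + 54 + 0 − 29 + 0 = +$69 billion.

+$69 billion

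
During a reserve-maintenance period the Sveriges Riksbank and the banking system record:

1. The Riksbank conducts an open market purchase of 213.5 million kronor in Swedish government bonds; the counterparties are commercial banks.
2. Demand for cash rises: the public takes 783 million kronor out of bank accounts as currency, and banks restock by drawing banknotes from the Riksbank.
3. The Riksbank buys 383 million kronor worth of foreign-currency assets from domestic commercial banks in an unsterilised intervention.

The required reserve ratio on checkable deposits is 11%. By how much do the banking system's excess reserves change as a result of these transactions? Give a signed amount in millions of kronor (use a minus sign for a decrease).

OMO purchase (from banks) 213.5 million kronor: reserves +213.5M, deposits 0.
Currency withdrawal 783 million kronor: reserves −783M, deposits −783M.
FX purchase 383 million kronor: reserves +383M, deposits 0.
Totals: Δreserves = −186.5M, Δdeposits = −783M.
Δrequired reserves = 11% × −783M = −86.13M.
Δexcess reserves = Δreserves − Δrequired = −186.5M − (−86.13M) = -100.37 million.

-100.37 million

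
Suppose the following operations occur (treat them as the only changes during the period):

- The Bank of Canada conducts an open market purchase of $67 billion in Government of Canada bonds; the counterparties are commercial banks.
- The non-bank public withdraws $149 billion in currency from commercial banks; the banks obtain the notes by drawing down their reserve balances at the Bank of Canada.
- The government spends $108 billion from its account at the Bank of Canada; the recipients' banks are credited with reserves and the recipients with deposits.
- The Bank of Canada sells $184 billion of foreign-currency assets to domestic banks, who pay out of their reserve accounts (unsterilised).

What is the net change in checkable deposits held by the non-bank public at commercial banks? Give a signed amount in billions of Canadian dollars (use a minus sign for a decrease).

Bank of Canada balance sheet:
  Assets:      Securities +$67B, Foreign assets −$184B
  Liabilities: Bank reserves −$158B, Currency in circulation +$149B, Government deposits −$108B
Commercial banking system:
  Assets:      Reserves at CB −$158B, Securities −$67B, Foreign assets +$184B
  Liabilities: Checkable deposits −$41B
So the change in checkable deposits held by the non-bank public at commercial banks is -$41 billion.

-$41 billion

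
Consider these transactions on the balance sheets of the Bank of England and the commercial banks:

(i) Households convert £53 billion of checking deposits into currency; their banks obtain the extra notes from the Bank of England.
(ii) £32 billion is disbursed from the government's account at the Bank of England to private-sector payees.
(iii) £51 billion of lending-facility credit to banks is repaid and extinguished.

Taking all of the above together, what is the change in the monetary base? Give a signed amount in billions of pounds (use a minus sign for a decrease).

Bank of England balance sheet:
  Assets:      Loans to banks −£51B
  Liabilities: Bank reserves −£72B, Currency in circulation +£53B, Government deposits −£32B
Monetary base = currency + reserves: +£53B + (−£72B) = -£19 billion.

-£19 billion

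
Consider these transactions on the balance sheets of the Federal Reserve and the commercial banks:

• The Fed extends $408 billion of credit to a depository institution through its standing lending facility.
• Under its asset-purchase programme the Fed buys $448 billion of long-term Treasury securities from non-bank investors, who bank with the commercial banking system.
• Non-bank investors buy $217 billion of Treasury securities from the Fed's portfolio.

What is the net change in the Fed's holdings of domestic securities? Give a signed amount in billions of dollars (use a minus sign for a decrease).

+$231 billion

Fed balance sheet:
  Assets:      Securities +$231B, Loans to banks +$408B
  Liabilities: Bank reserves +$639B
Commercial banking system:
  Assets:      Reserves at CB +$639B
  Liabilities: Checkable deposits +$231B, Borrowings from CB +$408B
So the change in the Fed's holdings of domestic securities is +$231 billion.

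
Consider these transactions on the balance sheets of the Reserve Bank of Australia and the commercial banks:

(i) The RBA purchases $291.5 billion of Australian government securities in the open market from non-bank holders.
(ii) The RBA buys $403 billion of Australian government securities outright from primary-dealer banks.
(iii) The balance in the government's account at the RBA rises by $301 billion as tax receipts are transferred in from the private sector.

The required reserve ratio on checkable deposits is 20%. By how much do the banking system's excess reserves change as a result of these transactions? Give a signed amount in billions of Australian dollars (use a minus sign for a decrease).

Asset purchase (from non-banks) $291.5 billion: reserves +$291.5B, deposits +$291.5B.
OMO purchase (from banks) $403 billion: reserves +$403B, deposits 0.
Government account inflow $301 billion: reserves −$301B, deposits −$301B.
Totals: Δreserves = +$393.5B, Δdeposits = −$9.5B.
Δrequired reserves = 20% × −$9.5B = −$1.9B.
Δexcess reserves = Δreserves − Δrequired = +$393.5B − (−$1.9B) = +$395.4 billion.

+$395.4 billion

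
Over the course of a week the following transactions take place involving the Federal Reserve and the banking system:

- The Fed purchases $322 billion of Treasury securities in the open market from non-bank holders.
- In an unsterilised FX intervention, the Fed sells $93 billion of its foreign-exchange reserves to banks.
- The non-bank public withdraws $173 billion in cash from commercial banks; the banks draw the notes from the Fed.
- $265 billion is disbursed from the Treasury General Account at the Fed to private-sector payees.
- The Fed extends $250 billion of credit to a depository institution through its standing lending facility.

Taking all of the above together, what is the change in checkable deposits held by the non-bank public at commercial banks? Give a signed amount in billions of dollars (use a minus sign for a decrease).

+$414 billion

Asset purchase (from non-banks) $322 billion: non-bank counterparties' bank balances rise → +$322B.
FX sale $93 billion: the counterparty is a bank, so public deposits are unchanged → 0.
Currency withdrawal $173 billion: non-bank counterparties' bank balances fall → −$173B.
Government spending $265 billion: non-bank counterparties' bank balances rise → +$265B.
Discount-window loan $250 billion: the counterparty is a bank, so public deposits are unchanged → 0.
Net: 322 + 0 − 173 + 265 + 0 = +$414 billion.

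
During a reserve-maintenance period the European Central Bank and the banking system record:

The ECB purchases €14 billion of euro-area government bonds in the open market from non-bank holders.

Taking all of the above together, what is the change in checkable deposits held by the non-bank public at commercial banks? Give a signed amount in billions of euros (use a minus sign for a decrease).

+€14 billion

Asset purchase (from non-banks) €14 billion: non-bank counterparties' bank balances rise → +€14B.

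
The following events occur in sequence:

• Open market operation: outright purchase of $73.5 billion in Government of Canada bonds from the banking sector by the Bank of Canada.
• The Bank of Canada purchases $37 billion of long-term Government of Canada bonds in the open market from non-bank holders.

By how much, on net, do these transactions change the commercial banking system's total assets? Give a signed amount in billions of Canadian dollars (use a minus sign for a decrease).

+$37 billion

Bank of Canada balance sheet:
  Assets:      Securities +$110.5B
  Liabilities: Bank reserves +$110.5B
Commercial banking system:
  Assets:      Reserves at CB +$110.5B, Securities −$73.5B
  Liabilities: Checkable deposits +$37B
Change in total bank assets = +$37 billion.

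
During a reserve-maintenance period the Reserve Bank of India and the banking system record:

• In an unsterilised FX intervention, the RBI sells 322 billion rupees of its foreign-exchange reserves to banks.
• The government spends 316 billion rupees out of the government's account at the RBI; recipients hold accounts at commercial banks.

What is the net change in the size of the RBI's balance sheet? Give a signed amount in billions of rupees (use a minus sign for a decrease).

-322 billion

FX sale 322 billion rupees: an RBI asset is shed → −322B.
Government spending 316 billion rupees: only the composition of liabilities changes → 0.
Net: −322 + 0 = -322 billion.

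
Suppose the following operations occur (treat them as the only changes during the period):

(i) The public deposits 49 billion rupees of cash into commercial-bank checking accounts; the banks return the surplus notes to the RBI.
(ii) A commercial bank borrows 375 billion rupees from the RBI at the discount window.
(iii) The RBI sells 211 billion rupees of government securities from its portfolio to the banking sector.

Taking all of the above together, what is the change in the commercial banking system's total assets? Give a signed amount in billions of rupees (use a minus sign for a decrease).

+424 billion

Currency deposit 49 billion rupees: bank balance sheets expand → +49B.
Discount-window loan 375 billion rupees: bank balance sheets expand → +375B.
OMO sale (to banks) 211 billion rupees: just an asset swap on bank balance sheets → 0.
Net: 49 + 375 + 0 = +424 billion.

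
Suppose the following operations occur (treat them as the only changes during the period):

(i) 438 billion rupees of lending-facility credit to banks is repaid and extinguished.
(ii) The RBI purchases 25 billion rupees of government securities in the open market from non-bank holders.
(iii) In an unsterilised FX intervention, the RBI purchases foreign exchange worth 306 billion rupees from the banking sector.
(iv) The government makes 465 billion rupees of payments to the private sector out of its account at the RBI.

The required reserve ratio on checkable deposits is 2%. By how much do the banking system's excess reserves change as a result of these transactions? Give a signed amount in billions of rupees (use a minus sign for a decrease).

Discount-window repayment 438 billion rupees: reserves −438B, deposits 0.
Asset purchase (from non-banks) 25 billion rupees: reserves +25B, deposits +25B.
FX purchase 306 billion rupees: reserves +306B, deposits 0.
Government spending 465 billion rupees: reserves +465B, deposits +465B.
Totals: Δreserves = +358B, Δdeposits = +490B.
Δrequired reserves = 2% × +490B = +9.8B.
Δexcess reserves = Δreserves − Δrequired = +358B − (+9.8B) = +348.2 billion.

+348.2 billion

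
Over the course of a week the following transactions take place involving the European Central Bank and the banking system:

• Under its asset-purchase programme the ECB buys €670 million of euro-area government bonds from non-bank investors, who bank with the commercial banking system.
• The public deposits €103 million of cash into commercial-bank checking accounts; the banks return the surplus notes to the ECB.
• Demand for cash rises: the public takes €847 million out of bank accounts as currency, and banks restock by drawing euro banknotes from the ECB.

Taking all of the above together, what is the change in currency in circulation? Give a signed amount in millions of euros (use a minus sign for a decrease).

Asset purchase (from non-banks) €670 million: no currency enters or leaves circulation → 0.
Currency deposit €103 million: notes return to the central bank → −€103M.
Currency withdrawal €847 million: notes leave the central bank → +€847M.
Net: 0 − 103 + 847 = +€744 million.

+€744 million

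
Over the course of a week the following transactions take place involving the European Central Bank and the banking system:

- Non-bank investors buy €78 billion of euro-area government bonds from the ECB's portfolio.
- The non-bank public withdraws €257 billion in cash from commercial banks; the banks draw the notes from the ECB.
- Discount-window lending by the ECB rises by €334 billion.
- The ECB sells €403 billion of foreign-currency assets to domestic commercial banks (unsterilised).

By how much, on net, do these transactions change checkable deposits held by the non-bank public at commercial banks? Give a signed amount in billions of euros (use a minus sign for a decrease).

-€335 billion

ECB balance sheet:
  Assets:      Securities −€78B, Loans to banks +€334B, Foreign assets −€403B
  Liabilities: Bank reserves −€404B, Currency in circulation +€257B
Commercial banking system:
  Assets:      Reserves at CB −€404B, Foreign assets +€403B
  Liabilities: Checkable deposits −€335B, Borrowings from CB +€334B
So the change in checkable deposits held by the non-bank public at commercial banks is -€335 billion.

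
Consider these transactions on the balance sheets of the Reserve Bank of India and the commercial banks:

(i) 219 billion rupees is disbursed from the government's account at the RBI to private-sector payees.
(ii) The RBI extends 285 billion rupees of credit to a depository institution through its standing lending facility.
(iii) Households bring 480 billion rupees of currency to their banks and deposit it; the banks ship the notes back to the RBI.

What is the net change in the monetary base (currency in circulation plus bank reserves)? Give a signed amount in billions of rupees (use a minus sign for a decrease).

Government spending 219 billion rupees: a non-base liability converts back to reserves → +219B.
Discount-window loan 285 billion rupees: RBI balance sheet expands → +285B.
Currency deposit 480 billion rupees: just a shift between currency and reserves — both are base money → 0.
Net: 219 + 285 + 0 = +504 billion.

+504 billion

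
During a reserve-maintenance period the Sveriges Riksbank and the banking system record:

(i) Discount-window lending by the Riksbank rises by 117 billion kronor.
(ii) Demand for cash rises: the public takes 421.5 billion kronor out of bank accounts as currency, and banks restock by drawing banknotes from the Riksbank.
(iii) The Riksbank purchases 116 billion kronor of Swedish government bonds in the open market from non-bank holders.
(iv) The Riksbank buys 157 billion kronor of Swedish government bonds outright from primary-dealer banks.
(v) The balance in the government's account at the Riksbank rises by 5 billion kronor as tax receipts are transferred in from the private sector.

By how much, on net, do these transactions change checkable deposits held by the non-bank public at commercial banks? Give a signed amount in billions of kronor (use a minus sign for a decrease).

-310.5 billion

Discount-window loan 117 billion kronor: the counterparty is a bank, so public deposits are unchanged → 0.
Currency withdrawal 421.5 billion kronor: non-bank counterparties' bank balances fall → −421.5B.
Asset purchase (from non-banks) 116 billion kronor: non-bank counterparties' bank balances rise → +116B.
OMO purchase (from banks) 157 billion kronor: the counterparty is a bank, so public deposits are unchanged → 0.
Government account inflow 5 billion kronor: non-bank counterparties' bank balances fall → −5B.
Net: 0 − 421.5 + 116 + 0 − 5 = -310.5 billion.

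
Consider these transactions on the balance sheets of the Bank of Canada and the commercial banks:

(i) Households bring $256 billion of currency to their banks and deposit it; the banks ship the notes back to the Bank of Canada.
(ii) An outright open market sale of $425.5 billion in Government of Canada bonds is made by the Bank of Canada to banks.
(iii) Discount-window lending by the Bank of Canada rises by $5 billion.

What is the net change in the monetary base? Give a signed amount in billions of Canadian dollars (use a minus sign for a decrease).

-$420.5 billion

Bank of Canada balance sheet:
  Assets:      Securities −$425.5B, Loans to banks +$5B
  Liabilities: Bank reserves −$164.5B, Currency in circulation −$256B
Monetary base = currency + reserves: −$256B + (−$164.5B) = -$420.5 billion.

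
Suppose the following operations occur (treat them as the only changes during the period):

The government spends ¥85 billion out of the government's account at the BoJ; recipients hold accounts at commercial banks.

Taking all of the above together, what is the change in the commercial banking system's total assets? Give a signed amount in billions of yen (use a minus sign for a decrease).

Government spending ¥85 billion: bank balance sheets expand → +¥85B.

+¥85 billion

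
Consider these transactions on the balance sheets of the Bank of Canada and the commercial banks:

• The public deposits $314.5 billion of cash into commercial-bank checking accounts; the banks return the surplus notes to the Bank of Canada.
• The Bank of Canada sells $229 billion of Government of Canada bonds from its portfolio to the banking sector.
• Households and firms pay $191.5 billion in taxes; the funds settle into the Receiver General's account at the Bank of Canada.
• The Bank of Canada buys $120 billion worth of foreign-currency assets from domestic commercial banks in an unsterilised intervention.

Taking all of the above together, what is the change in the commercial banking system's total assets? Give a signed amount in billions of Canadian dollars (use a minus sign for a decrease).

+$123 billion

Currency deposit $314.5 billion: bank balance sheets expand → +$314.5B.
OMO sale (to banks) $229 billion: just an asset swap on bank balance sheets → 0.
Government account inflow $191.5 billion: bank balance sheets shrink → −$191.5B.
FX purchase $120 billion: just an asset swap on bank balance sheets → 0.
Net: 314.5 + 0 − 191.5 + 0 = +$123 billion.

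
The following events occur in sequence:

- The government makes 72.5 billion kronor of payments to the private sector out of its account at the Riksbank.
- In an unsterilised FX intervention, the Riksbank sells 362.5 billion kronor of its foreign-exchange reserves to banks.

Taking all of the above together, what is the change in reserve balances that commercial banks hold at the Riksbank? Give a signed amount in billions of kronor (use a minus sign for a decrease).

Government spending 72.5 billion kronor: government payments flow into bank reserve accounts → +72.5B.
FX sale 362.5 billion kronor: the buying banks pay out of their reserve balances → −362.5B.
Net: 72.5 − 362.5 = -290 billion.

-290 billion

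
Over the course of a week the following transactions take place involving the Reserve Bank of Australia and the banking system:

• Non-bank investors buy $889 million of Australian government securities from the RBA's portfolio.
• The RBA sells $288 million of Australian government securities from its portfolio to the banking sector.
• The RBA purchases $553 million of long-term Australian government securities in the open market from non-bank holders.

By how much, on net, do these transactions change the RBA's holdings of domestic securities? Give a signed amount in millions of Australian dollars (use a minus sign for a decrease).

RBA balance sheet:
  Assets:      Securities −$624M
  Liabilities: Bank reserves −$624M
So the change in the RBA's holdings of domestic securities is -$624 million.

-$624 million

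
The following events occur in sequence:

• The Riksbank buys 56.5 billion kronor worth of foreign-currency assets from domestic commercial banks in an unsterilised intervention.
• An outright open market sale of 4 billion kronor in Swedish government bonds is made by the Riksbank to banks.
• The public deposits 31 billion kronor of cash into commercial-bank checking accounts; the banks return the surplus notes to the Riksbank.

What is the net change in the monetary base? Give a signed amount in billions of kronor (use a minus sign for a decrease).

FX purchase 56.5 billion kronor: Riksbank balance sheet expands → +56.5B.
OMO sale (to banks) 4 billion kronor: Riksbank balance sheet contracts → −4B.
Currency deposit 31 billion kronor: just a shift between currency and reserves — both are base money → 0.
Net: 56.5 − 4 + 0 = +52.5 billion.

+52.5 billion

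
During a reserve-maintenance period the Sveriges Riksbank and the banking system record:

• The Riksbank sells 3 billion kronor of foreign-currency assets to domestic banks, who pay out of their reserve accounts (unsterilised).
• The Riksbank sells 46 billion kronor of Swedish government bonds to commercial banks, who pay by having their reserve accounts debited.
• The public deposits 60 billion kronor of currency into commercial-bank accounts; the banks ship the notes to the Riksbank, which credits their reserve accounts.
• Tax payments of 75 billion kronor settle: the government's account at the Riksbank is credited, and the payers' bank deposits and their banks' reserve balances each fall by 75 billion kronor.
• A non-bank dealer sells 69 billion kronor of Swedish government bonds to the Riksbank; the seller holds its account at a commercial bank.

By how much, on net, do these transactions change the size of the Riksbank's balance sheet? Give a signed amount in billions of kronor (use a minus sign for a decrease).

+20 billion

FX sale 3 billion kronor: a Riksbank asset is shed → −3B.
OMO sale (to banks) 46 billion kronor: a Riksbank asset is shed → −46B.
Currency deposit 60 billion kronor: only the composition of liabilities changes → 0.
Government account inflow 75 billion kronor: only the composition of liabilities changes → 0.
Asset purchase (from non-banks) 69 billion kronor: a Riksbank asset is acquired → +69B.
Net: −3 − 46 + 0 + 0 + 69 = +20 billion.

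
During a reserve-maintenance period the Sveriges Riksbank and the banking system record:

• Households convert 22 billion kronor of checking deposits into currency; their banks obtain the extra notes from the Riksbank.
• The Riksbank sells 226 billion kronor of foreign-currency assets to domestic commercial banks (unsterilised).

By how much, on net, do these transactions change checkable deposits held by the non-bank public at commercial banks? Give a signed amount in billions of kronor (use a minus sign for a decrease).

-22 billion

Currency withdrawal 22 billion kronor: non-bank counterparties' bank balances fall → −22B.
FX sale 226 billion kronor: the counterparty is a bank, so public deposits are unchanged → 0.
Net: −22 + 0 = -22 billion.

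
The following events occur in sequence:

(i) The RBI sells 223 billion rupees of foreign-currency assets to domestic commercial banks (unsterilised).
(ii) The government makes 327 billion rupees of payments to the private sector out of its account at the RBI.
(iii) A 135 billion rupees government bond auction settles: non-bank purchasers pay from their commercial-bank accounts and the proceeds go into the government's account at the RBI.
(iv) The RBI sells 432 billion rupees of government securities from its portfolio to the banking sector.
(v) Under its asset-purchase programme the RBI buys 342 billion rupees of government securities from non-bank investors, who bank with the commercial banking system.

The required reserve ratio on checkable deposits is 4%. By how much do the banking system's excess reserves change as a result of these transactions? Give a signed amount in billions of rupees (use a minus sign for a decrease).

FX sale 223 billion rupees: reserves −223B, deposits 0.
Government spending 327 billion rupees: reserves +327B, deposits +327B.
Government account inflow 135 billion rupees: reserves −135B, deposits −135B.
OMO sale (to banks) 432 billion rupees: reserves −432B, deposits 0.
Asset purchase (from non-banks) 342 billion rupees: reserves +342B, deposits +342B.
Totals: Δreserves = −121B, Δdeposits = +534B.
Δrequired reserves = 4% × +534B = +21.36B.
Δexcess reserves = Δreserves − Δrequired = −121B − (+21.36B) = -142.36 billion.

-142.36 billion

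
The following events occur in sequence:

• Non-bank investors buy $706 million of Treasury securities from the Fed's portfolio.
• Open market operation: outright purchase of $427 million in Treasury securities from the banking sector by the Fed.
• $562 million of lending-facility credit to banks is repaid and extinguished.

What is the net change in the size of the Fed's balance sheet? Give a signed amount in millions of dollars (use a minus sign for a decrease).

Fed balance sheet:
  Assets:      Securities −$279M, Loans to banks −$562M
  Liabilities: Bank reserves −$841M
Change in total Fed assets = -$841 million.

-$841 million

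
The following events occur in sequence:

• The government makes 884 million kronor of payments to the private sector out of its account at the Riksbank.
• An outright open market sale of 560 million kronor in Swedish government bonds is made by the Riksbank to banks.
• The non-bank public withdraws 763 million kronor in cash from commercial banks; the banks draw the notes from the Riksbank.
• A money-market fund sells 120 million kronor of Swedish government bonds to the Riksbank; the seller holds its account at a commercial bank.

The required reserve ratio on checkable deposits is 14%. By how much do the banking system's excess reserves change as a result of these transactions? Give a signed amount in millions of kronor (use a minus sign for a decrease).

-352.74 million

Government spending 884 million kronor: reserves +884M, deposits +884M.
OMO sale (to banks) 560 million kronor: reserves −560M, deposits 0.
Currency withdrawal 763 million kronor: reserves −763M, deposits −763M.
Asset purchase (from non-banks) 120 million kronor: reserves +120M, deposits +120M.
Totals: Δreserves = −319M, Δdeposits = +241M.
Δrequired reserves = 14% × +241M = +33.74M.
Δexcess reserves = Δreserves − Δrequired = −319M − (+33.74M) = -352.74 million.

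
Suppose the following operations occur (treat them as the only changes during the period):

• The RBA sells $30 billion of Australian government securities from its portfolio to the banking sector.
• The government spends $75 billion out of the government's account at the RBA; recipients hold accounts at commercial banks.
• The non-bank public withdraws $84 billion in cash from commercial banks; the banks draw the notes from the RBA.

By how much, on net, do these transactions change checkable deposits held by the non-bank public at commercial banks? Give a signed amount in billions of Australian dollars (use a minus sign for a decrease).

-$9 billion

RBA balance sheet:
  Assets:      Securities −$30B
  Liabilities: Bank reserves −$39B, Currency in circulation +$84B, Government deposits −$75B
Commercial banking system:
  Assets:      Reserves at CB −$39B, Securities +$30B
  Liabilities: Checkable deposits −$9B
So the change in checkable deposits held by the non-bank public at commercial banks is -$9 billion.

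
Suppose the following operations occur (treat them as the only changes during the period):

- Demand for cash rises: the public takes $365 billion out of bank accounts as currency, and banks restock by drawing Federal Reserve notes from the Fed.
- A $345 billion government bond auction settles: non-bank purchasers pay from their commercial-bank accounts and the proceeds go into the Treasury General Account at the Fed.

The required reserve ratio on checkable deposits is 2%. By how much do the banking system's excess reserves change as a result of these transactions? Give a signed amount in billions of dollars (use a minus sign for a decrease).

-$695.8 billion

Currency withdrawal $365 billion: reserves −$365B, deposits −$365B.
Government account inflow $345 billion: reserves −$345B, deposits −$345B.
Totals: Δreserves = −$710B, Δdeposits = −$710B.
Δrequired reserves = 2% × −$710B = −$14.2B.
Δexcess reserves = Δreserves − Δrequired = −$710B − (−$14.2B) = -$695.8 billion.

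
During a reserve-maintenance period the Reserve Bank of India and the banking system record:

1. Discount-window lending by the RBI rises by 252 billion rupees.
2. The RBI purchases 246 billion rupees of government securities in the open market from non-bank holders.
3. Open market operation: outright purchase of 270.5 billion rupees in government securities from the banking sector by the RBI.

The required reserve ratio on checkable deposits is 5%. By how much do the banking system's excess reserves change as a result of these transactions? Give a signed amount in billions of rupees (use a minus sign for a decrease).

Discount-window loan 252 billion rupees: reserves +252B, deposits 0.
Asset purchase (from non-banks) 246 billion rupees: reserves +246B, deposits +246B.
OMO purchase (from banks) 270.5 billion rupees: reserves +270.5B, deposits 0.
Totals: Δreserves = +768.5B, Δdeposits = +246B.
Δrequired reserves = 5% × +246B = +12.3B.
Δexcess reserves = Δreserves − Δrequired = +768.5B − (+12.3B) = +756.2 billion.

+756.2 billion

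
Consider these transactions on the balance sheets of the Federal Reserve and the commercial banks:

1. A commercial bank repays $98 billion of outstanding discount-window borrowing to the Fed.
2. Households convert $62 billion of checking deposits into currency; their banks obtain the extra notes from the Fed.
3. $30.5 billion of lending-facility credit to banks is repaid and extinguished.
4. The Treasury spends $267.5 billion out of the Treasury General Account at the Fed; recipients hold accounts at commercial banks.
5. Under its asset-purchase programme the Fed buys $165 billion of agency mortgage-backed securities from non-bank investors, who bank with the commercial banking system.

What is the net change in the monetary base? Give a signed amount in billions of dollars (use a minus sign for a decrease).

Discount-window repayment $98 billion: Fed balance sheet contracts → −$98B.
Currency withdrawal $62 billion: just a shift between currency and reserves — both are base money → 0.
Discount-window repayment $30.5 billion: Fed balance sheet contracts → −$30.5B.
Government spending $267.5 billion: a non-base liability converts back to reserves → +$267.5B.
Asset purchase (from non-banks) $165 billion: Fed balance sheet expands → +$165B.
Net: −98 + 0 − 30.5 + 267.5 + 165 = +$304 billion.

+$304 billion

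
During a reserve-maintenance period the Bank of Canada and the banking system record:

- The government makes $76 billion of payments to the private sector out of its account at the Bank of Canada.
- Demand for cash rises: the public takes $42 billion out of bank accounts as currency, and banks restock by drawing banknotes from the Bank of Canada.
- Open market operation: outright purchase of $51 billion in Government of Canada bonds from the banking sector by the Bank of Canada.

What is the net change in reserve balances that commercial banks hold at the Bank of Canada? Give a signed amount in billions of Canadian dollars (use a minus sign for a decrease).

+$85 billion

Bank of Canada balance sheet:
  Assets:      Securities +$51B
  Liabilities: Bank reserves +$85B, Currency in circulation +$42B, Government deposits −$76B
So the change in reserve balances that commercial banks hold at the Bank of Canada is +$85 billion.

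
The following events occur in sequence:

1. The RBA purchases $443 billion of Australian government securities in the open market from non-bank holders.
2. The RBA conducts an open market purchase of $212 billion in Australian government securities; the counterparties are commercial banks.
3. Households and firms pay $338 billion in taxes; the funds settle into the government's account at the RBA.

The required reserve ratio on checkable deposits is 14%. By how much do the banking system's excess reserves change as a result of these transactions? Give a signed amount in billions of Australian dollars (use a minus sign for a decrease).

+$302.3 billion

Asset purchase (from non-banks) $443 billion: reserves +$443B, deposits +$443B.
OMO purchase (from banks) $212 billion: reserves +$212B, deposits 0.
Government account inflow $338 billion: reserves −$338B, deposits −$338B.
Totals: Δreserves = +$317B, Δdeposits = +$105B.
Δrequired reserves = 14% × +$105B = +$14.7B.
Δexcess reserves = Δreserves − Δrequired = +$317B − (+$14.7B) = +$302.3 billion.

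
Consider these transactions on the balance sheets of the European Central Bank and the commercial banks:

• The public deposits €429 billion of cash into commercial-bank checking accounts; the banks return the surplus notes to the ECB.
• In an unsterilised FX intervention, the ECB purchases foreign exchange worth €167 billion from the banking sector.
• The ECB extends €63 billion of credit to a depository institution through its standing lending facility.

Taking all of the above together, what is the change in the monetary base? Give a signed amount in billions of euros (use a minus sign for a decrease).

+€230 billion

Currency deposit €429 billion: just a shift between currency and reserves — both are base money → 0.
FX purchase €167 billion: ECB balance sheet expands → +€167B.
Discount-window loan €63 billion: ECB balance sheet expands → +€63B.
Net: 0 + 167 + 63 = +€230 billion.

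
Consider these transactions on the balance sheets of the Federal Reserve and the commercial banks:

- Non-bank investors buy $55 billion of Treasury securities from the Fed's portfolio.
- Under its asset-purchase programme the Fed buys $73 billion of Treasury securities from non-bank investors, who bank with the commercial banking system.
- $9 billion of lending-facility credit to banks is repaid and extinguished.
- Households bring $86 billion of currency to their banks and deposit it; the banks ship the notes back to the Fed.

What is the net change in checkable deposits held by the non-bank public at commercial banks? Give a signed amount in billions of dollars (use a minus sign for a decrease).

Asset sale (to non-banks) $55 billion: non-bank counterparties' bank balances fall → −$55B.
Asset purchase (from non-banks) $73 billion: non-bank counterparties' bank balances rise → +$73B.
Discount-window repayment $9 billion: the counterparty is a bank, so public deposits are unchanged → 0.
Currency deposit $86 billion: non-bank counterparties' bank balances rise → +$86B.
Net: −55 + 73 + 0 + 86 = +$104 billion.

+$104 billion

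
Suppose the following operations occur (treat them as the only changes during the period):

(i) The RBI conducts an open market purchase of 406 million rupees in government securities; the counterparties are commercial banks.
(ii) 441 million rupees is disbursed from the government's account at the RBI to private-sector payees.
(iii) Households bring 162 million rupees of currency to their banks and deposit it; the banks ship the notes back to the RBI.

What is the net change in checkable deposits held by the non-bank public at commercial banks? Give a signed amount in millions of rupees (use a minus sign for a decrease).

+603 million

OMO purchase (from banks) 406 million rupees: the counterparty is a bank, so public deposits are unchanged → 0.
Government spending 441 million rupees: non-bank counterparties' bank balances rise → +441M.
Currency deposit 162 million rupees: non-bank counterparties' bank balances rise → +162M.
Net: 0 + 441 + 162 = +603 million.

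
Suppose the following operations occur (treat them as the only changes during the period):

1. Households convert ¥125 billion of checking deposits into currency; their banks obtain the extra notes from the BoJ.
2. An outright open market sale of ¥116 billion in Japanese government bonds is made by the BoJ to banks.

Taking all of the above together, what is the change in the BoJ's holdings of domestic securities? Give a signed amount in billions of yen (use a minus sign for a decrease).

-¥116 billion

Currency withdrawal ¥125 billion: the BoJ's securities portfolio is untouched → 0.
OMO sale (to banks) ¥116 billion: securities removed from the BoJ's portfolio → −¥116B.
Net: 0 − 116 = -¥116 billion.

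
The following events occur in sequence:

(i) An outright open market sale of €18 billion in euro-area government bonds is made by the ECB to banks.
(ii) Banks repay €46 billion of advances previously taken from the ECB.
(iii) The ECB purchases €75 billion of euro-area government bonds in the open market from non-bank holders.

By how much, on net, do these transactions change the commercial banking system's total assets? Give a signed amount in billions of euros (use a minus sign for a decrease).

+€29 billion

OMO sale (to banks) €18 billion: just an asset swap on bank balance sheets → 0.
Discount-window repayment €46 billion: bank balance sheets shrink → −€46B.
Asset purchase (from non-banks) €75 billion: bank balance sheets expand → +€75B.
Net: 0 − 46 + 75 = +€29 billion.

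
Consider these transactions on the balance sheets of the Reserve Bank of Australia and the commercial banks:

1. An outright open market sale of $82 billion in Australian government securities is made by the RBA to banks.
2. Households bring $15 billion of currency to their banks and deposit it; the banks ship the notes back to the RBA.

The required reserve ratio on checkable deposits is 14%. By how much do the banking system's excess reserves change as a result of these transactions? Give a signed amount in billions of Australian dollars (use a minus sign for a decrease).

OMO sale (to banks) $82 billion: reserves −$82B, deposits 0.
Currency deposit $15 billion: reserves +$15B, deposits +$15B.
Totals: Δreserves = −$67B, Δdeposits = +$15B.
Δrequired reserves = 14% × +$15B = +$2.1B.
Δexcess reserves = Δreserves − Δrequired = −$67B − (+$2.1B) = -$69.1 billion.

-$69.1 billion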